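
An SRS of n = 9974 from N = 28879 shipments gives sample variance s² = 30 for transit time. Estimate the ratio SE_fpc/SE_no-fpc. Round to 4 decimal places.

0.8091

f = n/N = 9974/28879 = 0.34537207.
SE_no-fpc = √(s²/n) = 0.054843599; SE_fpc = √((1−f)s²/n) = 0.044373452.
Ratio = √(1−f) = 0.80909080.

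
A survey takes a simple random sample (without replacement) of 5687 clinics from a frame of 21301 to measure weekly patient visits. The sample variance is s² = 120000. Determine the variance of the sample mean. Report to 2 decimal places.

Under SRS without replacement, Var(ȳ) = (1 − f)·s²/n with f = n/N = 5687/21301 = 0.26698277.
Var(ȳ) = (1 − 0.26698277)·120000/5687 = 0.73301723·21.100756 = 15.467218.

15.47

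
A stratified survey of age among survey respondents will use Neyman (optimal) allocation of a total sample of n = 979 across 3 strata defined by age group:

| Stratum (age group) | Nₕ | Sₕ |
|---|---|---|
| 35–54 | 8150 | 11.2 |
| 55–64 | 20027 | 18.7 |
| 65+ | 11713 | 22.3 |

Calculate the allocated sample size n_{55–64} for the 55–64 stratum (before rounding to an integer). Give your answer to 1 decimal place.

504.3

Neyman allocation: nₕ = n·NₕSₕ / Σⱼ NⱼSⱼ.
Σ NⱼSⱼ = 8150·11.2 + 20027·18.7 + 11713·22.3 = 726984.8.
n_{55–64} = 979·20027·18.7 / 726984.8 = 504.3.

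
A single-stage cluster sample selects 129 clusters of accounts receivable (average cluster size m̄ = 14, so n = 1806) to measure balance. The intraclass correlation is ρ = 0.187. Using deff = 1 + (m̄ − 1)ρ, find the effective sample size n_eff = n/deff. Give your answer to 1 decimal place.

526.4

deff = 1 + (14 − 1)·0.187 = 1 + 2.431 = 3.431.
n_eff = 1806 / 3.431 = 526.4.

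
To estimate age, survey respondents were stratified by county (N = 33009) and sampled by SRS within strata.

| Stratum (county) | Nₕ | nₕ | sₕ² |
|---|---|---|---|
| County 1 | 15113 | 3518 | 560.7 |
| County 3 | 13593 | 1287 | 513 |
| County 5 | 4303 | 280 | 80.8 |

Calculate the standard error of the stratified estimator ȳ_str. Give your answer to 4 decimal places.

Var(ȳ_str) = Σₕ Wₕ²(1 − fₕ)sₕ²/nₕ with Wₕ = Nₕ/N, N = 33009.
County 1: Wₕ = 0.45784483; term = 0.45784483²·(1 − 0.23277973)·560.7/3518 = 0.025632527.
County 3: Wₕ = 0.41179678; term = 0.41179678²·(1 − 0.09468109)·513/1287 = 0.061193643.
County 5: Wₕ = 0.13035839; term = 0.13035839²·(1 − 0.06507088)·80.8/280 = 0.00458469.
Sum = 0.09141086.
SE = √(0.09141086) = 0.3023.

0.3023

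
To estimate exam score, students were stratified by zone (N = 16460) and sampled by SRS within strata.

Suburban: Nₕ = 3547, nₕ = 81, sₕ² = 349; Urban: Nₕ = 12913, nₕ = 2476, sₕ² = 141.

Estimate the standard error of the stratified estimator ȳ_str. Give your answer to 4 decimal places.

0.4731

Var(ȳ_str) = Σₕ Wₕ²(1 − fₕ)sₕ²/nₕ with Wₕ = Nₕ/N, N = 16460.
Suburban: Wₕ = 0.21549210; term = 0.21549210²·(1 − 0.02283620)·349/81 = 0.19551068.
Urban: Wₕ = 0.78450790; term = 0.78450790²·(1 − 0.19174475)·141/2476 = 0.028327722.
Sum = 0.2238384.
SE = √(0.2238384) = 0.4731.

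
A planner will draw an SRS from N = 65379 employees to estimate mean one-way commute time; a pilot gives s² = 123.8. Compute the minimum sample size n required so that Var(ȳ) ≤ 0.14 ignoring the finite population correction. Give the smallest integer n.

Without fpc, n₀ = s²/D = 123.8/0.14 = 884.2857.
Rounding up, n = 885.

885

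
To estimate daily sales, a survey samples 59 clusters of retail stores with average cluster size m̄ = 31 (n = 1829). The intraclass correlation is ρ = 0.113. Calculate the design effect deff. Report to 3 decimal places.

4.390

deff = 1 + (31 − 1)·0.113 = 1 + 3.39 = 4.39.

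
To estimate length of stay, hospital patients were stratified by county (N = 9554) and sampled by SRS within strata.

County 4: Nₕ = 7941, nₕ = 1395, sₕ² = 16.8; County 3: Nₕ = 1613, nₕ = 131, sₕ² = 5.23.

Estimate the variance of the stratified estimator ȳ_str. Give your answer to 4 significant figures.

0.007904

Var(ȳ_str) = Σₕ Wₕ²(1 − fₕ)sₕ²/nₕ with Wₕ = Nₕ/N, N = 9554.
County 4: Wₕ = 0.83117019; term = 0.83117019²·(1 − 0.17567057)·16.8/1395 = 0.0068582892.
County 3: Wₕ = 0.16882981; term = 0.16882981²·(1 − 0.08121513)·5.23/131 = 0.0010455444.
Sum = 0.0079038336.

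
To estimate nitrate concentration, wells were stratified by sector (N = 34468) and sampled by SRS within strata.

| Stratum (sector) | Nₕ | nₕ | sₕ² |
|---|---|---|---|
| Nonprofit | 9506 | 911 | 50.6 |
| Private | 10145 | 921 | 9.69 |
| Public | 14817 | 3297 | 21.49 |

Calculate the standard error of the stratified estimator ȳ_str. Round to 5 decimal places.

Var(ȳ_str) = Σₕ Wₕ²(1 − fₕ)sₕ²/nₕ with Wₕ = Nₕ/N, N = 34468.
Nonprofit: Wₕ = 0.27579204; term = 0.27579204²·(1 − 0.09583421)·50.6/911 = 0.0038198267.
Private: Wₕ = 0.29433097; term = 0.29433097²·(1 − 0.09078364)·9.69/921 = 8.2871142 × 10^-4.
Public: Wₕ = 0.42987699; term = 0.42987699²·(1 − 0.22251468)·21.49/3297 = 9.3647904 × 10^-4.
Sum = 0.0055850172.
SE = √(0.0055850172) = 0.07473.

0.07473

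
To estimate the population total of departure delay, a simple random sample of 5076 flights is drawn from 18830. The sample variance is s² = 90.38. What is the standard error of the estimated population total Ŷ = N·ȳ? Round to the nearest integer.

Var(Ŷ) = N²·Var(ȳ) = N²·(1 − n/N)·s²/n.
f = 5076/18830 = 0.26956984; Var(ȳ) = 0.73043016·90.38/5076 = 0.013005571.
Var(Ŷ) = 18830² · 0.013005571 = 4.611371 × 10^6.
SE(Ŷ) = √(4.611371 × 10^6) = 2147.

2147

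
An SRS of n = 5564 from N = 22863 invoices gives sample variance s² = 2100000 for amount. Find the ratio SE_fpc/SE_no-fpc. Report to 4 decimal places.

f = n/N = 5564/22863 = 0.24336264.
SE_no-fpc = √(s²/n) = 19.427463; SE_fpc = √((1−f)s²/n) = 16.89896.
Ratio = √(1−f) = 0.86984905.

0.8698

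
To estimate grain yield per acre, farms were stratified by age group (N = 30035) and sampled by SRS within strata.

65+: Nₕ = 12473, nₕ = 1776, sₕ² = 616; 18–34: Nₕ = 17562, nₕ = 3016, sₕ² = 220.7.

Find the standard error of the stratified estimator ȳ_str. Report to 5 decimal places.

0.26837

Var(ȳ_str) = Σₕ Wₕ²(1 − fₕ)sₕ²/nₕ with Wₕ = Nₕ/N, N = 30035.
65+: Wₕ = 0.41528217; term = 0.41528217²·(1 − 0.14238756)·616/1776 = 0.051299767.
18–34: Wₕ = 0.58471783; term = 0.58471783²·(1 − 0.17173443)·220.7/3016 = 0.020722077.
Sum = 0.072021844.
SE = √(0.072021844) = 0.26837.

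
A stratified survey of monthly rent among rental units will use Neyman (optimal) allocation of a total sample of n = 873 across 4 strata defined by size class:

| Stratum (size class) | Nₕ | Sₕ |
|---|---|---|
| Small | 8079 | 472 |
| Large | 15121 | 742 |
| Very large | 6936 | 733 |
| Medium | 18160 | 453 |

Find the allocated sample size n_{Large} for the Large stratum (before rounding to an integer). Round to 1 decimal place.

345.6

Neyman allocation: nₕ = n·NₕSₕ / Σⱼ NⱼSⱼ.
Σ NⱼSⱼ = 8079·472 + 15121·742 + 6936·733 + 18160·453 = 2.8343638 × 10^7.
n_{Large} = 873·15121·742 / (2.8343638 × 10^7) = 345.6.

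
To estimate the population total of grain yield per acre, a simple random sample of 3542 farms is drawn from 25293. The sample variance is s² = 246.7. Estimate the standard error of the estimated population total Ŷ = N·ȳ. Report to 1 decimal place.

6190.1

Var(Ŷ) = N²·Var(ȳ) = N²·(1 − n/N)·s²/n.
f = 3542/25293 = 0.14003875; Var(ȳ) = 0.85996125·246.7/3542 = 0.059896229.
Var(Ŷ) = 25293² · 0.059896229 = 3.8317765 × 10^7.
SE(Ŷ) = √(3.8317765 × 10^7) = 6190.1.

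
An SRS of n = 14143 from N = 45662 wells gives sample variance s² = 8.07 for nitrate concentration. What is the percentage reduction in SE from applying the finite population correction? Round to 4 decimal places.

16.9177

f = n/N = 14143/45662 = 0.30973238.
SE_no-fpc = √(s²/n) = 0.023887241; SE_fpc = √((1−f)s²/n) = 0.01984608.
Ratio = √(1−f) = 0.83082346. Reduction = 100·(1 − 0.83082346) = 16.9177%.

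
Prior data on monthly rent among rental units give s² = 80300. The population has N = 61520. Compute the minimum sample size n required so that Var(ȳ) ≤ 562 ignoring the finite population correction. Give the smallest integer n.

143

Without fpc, n₀ = s²/D = 80300/562 = 142.8826.
Rounding up, n = 143.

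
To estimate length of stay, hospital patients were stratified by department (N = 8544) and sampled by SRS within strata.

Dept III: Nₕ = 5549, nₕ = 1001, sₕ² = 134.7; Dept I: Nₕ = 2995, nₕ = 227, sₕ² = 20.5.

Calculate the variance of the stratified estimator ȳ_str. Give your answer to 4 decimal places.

0.0568

Var(ȳ_str) = Σₕ Wₕ²(1 − fₕ)sₕ²/nₕ with Wₕ = Nₕ/N, N = 8544.
Dept III: Wₕ = 0.64946161; term = 0.64946161²·(1 − 0.18039286)·134.7/1001 = 0.046520698.
Dept I: Wₕ = 0.35053839; term = 0.35053839²·(1 − 0.07579299)·20.5/227 = 0.010255774.
Sum = 0.056776472.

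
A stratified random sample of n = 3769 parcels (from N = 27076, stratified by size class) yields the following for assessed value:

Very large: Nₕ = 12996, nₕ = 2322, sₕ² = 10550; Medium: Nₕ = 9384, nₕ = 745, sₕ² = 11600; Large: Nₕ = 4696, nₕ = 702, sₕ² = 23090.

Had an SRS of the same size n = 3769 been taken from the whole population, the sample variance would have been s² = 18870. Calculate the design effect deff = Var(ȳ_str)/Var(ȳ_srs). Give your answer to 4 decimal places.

Var(ȳ_str) = Σ Wₕ²(1−fₕ)sₕ²/nₕ with Wₕ = Nₕ/27076:
  Very large: (12996/27076)²·(1−2322/12996)·10550/2322 = 0.85972219
  Medium: (9384/27076)²·(1−745/9384)·11600/745 = 1.7218058
  Large: (4696/27076)²·(1−702/4696)·23090/702 = 0.84149969
  → Var(ȳ_str) = 3.4230277.
Var(ȳ_srs) = (1 − 3769/27076)·18870/3769 = 4.3097059.
deff = 3.4230277 / 4.3097059 = 0.7943.

0.7943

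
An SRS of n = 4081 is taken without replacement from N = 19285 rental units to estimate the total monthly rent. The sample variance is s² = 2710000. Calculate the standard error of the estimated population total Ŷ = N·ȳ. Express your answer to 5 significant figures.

Var(Ŷ) = N²·Var(ȳ) = N²·(1 − n/N)·s²/n.
f = 4081/19285 = 0.21161525; Var(ȳ) = 0.78838475·2710000/4081 = 523.52921.
Var(Ŷ) = 19285² · 523.52921 = 1.9470639 × 10^11.
SE(Ŷ) = √(1.9470639 × 10^11) = 441260.

441260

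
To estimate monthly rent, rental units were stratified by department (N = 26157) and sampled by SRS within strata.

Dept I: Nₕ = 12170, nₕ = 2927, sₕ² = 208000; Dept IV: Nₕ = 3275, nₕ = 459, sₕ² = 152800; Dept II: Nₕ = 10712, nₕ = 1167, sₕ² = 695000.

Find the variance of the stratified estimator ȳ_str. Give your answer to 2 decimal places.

Var(ȳ_str) = Σₕ Wₕ²(1 − fₕ)sₕ²/nₕ with Wₕ = Nₕ/N, N = 26157.
Dept I: Wₕ = 0.46526742; term = 0.46526742²·(1 − 0.24050945)·208000/2927 = 11.683374.
Dept IV: Wₕ = 0.12520549; term = 0.12520549²·(1 − 0.14015267)·152800/459 = 4.4872344.
Dept II: Wₕ = 0.40952709; term = 0.40952709²·(1 − 0.10894324)·695000/1167 = 88.998888.
Sum = 105.1695.

105.17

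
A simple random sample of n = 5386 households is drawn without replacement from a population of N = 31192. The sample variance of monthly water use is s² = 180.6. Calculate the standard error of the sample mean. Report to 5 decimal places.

Under SRS without replacement, Var(ȳ) = (1 − f)·s²/n with f = n/N = 5386/31192 = 0.17267248.
Var(ȳ) = (1 − 0.17267248)·180.6/5386 = 0.82732752·0.033531378 = 0.027741432.
SE(ȳ) = √(0.027741432) = 0.16656.

0.16656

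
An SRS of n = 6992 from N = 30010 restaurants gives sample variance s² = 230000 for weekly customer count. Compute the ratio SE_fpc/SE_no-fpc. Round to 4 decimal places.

0.8758

f = n/N = 6992/30010 = 0.23298900.
SE_no-fpc = √(s²/n) = 5.7353933; SE_fpc = √((1−f)s²/n) = 5.0230095.
Ratio = √(1−f) = 0.87579164.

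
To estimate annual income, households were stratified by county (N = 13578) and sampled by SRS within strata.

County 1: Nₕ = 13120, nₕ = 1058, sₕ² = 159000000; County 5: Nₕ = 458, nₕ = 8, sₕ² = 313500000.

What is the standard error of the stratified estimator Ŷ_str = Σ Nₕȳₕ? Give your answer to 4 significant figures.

5.644 × 10^6

Var(Ŷ_str) = Σₕ Nₕ²(1 − fₕ)sₕ²/nₕ.
County 1: 13120²·(1 − 1058/13120)·159000000/1058 = 2.3782889 × 10^13.
County 5: 458²·(1 − 8/458)·313500000/8 = 8.0765438 × 10^12.
Sum = 3.1859433 × 10^13.
SE = √(3.1859433 × 10^13) = 5.644 × 10^6.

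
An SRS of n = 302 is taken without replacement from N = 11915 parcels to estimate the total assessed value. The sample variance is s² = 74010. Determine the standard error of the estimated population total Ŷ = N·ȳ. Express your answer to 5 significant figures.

Var(Ŷ) = N²·Var(ȳ) = N²·(1 − n/N)·s²/n.
f = 302/11915 = 0.02534620; Var(ȳ) = 0.97465380·74010/302 = 238.85473.
Var(Ŷ) = 11915² · 238.85473 = 3.3909543 × 10^10.
SE(Ŷ) = √(3.3909543 × 10^10) = 184150.

184150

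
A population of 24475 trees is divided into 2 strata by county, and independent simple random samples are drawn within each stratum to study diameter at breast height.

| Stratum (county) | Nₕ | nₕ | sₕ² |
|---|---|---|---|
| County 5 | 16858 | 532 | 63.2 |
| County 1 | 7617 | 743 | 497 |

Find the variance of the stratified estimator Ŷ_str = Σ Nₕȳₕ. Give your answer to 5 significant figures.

6.7719 × 10^7

Var(Ŷ_str) = Σₕ Nₕ²(1 − fₕ)sₕ²/nₕ.
County 5: 16858²·(1 − 532/16858)·63.2/532 = 3.2695749 × 10^7.
County 1: 7617²·(1 − 743/7617)·497/743 = 3.5023622 × 10^7.
Sum = 6.7719371 × 10^7.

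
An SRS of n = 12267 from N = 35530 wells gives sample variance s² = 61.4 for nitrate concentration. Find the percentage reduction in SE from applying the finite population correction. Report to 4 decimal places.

19.0838

f = n/N = 12267/35530 = 0.34525753.
SE_no-fpc = √(s²/n) = 0.070748136; SE_fpc = √((1−f)s²/n) = 0.057246674.
Ratio = √(1−f) = 0.80916159. Reduction = 100·(1 − 0.80916159) = 19.0838%.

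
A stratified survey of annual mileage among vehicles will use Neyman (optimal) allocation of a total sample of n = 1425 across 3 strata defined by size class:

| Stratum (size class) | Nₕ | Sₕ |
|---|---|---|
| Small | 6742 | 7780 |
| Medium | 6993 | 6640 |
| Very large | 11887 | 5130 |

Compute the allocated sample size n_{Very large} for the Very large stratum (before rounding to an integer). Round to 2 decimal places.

Neyman allocation: nₕ = n·NₕSₕ / Σⱼ NⱼSⱼ.
Σ NⱼSⱼ = 6742·7780 + 6993·6640 + 11887·5130 = 1.5986659 × 10^8.
n_{Very large} = 1425·11887·5130 / (1.5986659 × 10^8) = 543.56.

543.56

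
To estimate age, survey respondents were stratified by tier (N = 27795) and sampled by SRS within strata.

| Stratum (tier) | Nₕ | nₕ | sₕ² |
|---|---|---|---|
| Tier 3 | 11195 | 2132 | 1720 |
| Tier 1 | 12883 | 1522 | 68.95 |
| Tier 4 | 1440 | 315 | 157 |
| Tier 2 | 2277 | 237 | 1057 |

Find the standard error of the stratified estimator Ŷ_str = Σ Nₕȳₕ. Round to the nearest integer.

10488

Var(Ŷ_str) = Σₕ Nₕ²(1 − fₕ)sₕ²/nₕ.
Tier 3: 11195²·(1 − 2132/11195)·1720/2132 = 8.1853513 × 10^7.
Tier 1: 12883²·(1 − 1522/12883)·68.95/1522 = 6.6306054 × 10^6.
Tier 4: 1440²·(1 − 315/1440)·157/315 = 807428.57.
Tier 2: 2277²·(1 − 237/2277)·1057/237 = 2.0716665 × 10^7.
Sum = 1.1000821 × 10^8.
SE = √(1.1000821 × 10^8) = 10488.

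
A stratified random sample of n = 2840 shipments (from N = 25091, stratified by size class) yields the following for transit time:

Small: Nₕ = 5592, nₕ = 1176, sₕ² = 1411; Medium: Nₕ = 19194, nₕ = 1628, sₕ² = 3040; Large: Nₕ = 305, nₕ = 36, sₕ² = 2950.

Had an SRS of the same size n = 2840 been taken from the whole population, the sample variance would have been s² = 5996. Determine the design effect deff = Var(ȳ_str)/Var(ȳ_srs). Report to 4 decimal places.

0.5650

Var(ȳ_str) = Σ Wₕ²(1−fₕ)sₕ²/nₕ with Wₕ = Nₕ/25091:
  Small: (5592/25091)²·(1−1176/5592)·1411/1176 = 0.04706304
  Medium: (19194/25091)²·(1−1628/19194)·3040/1628 = 1.0000498
  Large: (305/25091)²·(1−36/305)·2950/36 = 0.010679126
  → Var(ȳ_str) = 1.057792.
Var(ȳ_srs) = (1 − 2840/25091)·5996/2840 = 1.8722975.
deff = 1.057792 / 1.8722975 = 0.5650.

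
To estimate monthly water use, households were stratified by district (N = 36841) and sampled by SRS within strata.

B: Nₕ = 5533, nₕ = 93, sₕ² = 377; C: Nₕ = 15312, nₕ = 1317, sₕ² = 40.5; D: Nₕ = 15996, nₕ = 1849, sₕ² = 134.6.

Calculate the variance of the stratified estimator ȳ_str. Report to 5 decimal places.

Var(ȳ_str) = Σₕ Wₕ²(1 − fₕ)sₕ²/nₕ with Wₕ = Nₕ/N, N = 36841.
B: Wₕ = 0.15018593; term = 0.15018593²·(1 − 0.01680824)·377/93 = 0.08989906.
C: Wₕ = 0.41562390; term = 0.41562390²·(1 − 0.08601097)·40.5/1317 = 0.0048552461.
D: Wₕ = 0.43419017; term = 0.43419017²·(1 − 0.11559140)·134.6/1849 = 0.012137272.
Sum = 0.10689158.

0.10689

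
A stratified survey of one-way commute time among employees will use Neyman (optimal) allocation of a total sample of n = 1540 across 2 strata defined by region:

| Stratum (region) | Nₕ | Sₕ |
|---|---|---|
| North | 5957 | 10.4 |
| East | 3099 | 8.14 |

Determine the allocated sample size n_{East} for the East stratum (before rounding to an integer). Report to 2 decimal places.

445.61

Neyman allocation: nₕ = n·NₕSₕ / Σⱼ NⱼSⱼ.
Σ NⱼSⱼ = 5957·10.4 + 3099·8.14 = 87178.66.
n_{East} = 1540·3099·8.14 / 87178.66 = 445.61.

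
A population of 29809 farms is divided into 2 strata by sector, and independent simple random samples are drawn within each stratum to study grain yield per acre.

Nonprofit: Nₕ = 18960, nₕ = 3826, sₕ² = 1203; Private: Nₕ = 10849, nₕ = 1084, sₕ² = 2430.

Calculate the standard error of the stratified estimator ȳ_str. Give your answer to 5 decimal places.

0.60729

Var(ȳ_str) = Σₕ Wₕ²(1 − fₕ)sₕ²/nₕ with Wₕ = Nₕ/N, N = 29809.
Nonprofit: Wₕ = 0.63604952; term = 0.63604952²·(1 − 0.20179325)·1203/3826 = 0.1015355.
Private: Wₕ = 0.36395048; term = 0.36395048²·(1 − 0.09991704)·2430/1084 = 0.26726626.
Sum = 0.36880176.
SE = √(0.36880176) = 0.60729.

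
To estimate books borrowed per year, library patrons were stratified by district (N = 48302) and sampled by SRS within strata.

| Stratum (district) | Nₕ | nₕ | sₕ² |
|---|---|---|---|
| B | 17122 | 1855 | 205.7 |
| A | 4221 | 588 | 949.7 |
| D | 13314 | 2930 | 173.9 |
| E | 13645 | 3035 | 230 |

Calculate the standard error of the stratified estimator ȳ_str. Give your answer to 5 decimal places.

Var(ȳ_str) = Σₕ Wₕ²(1 − fₕ)sₕ²/nₕ with Wₕ = Nₕ/N, N = 48302.
B: Wₕ = 0.35447808; term = 0.35447808²·(1 − 0.10834015)·205.7/1855 = 0.012424198.
A: Wₕ = 0.08738769; term = 0.08738769²·(1 − 0.13930348)·949.7/588 = 0.010615969.
D: Wₕ = 0.27564076; term = 0.27564076²·(1 − 0.22006910)·173.9/2930 = 0.003517021.
E: Wₕ = 0.28249348; term = 0.28249348²·(1 − 0.22242580)·230/3035 = 0.0047024895.
Sum = 0.031259678.
SE = √(0.031259678) = 0.17680.

0.17680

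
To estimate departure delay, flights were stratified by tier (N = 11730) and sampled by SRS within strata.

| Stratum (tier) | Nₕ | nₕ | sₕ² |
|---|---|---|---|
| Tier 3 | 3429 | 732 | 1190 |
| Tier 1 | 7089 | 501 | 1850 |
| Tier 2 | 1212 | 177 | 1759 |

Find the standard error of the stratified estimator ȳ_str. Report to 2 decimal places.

Var(ȳ_str) = Σₕ Wₕ²(1 − fₕ)sₕ²/nₕ with Wₕ = Nₕ/N, N = 11730.
Tier 3: Wₕ = 0.29232737; term = 0.29232737²·(1 − 0.21347332)·1190/732 = 0.10926682.
Tier 1: Wₕ = 0.60434783; term = 0.60434783²·(1 − 0.07067287)·1850/501 = 1.2533621.
Tier 2: Wₕ = 0.10332481; term = 0.10332481²·(1 − 0.14603960)·1759/177 = 0.090602362.
Sum = 1.4532313.
SE = √(1.4532313) = 1.21.

1.21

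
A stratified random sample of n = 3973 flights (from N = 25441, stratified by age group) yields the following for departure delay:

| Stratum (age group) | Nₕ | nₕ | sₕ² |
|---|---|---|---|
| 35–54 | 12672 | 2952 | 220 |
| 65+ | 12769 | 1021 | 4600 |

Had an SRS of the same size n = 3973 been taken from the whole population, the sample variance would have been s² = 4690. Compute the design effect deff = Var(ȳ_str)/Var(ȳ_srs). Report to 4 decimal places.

Var(ȳ_str) = Σ Wₕ²(1−fₕ)sₕ²/nₕ with Wₕ = Nₕ/25441:
  35–54: (12672/25441)²·(1−2952/12672)·220/2952 = 0.014182389
  65+: (12769/25441)²·(1−1021/12769)·4600/1021 = 1.0442021
  → Var(ȳ_str) = 1.0583845.
Var(ȳ_srs) = (1 − 3973/25441)·4690/3973 = 0.99612006.
deff = 1.0583845 / 0.99612006 = 1.0625.

1.0625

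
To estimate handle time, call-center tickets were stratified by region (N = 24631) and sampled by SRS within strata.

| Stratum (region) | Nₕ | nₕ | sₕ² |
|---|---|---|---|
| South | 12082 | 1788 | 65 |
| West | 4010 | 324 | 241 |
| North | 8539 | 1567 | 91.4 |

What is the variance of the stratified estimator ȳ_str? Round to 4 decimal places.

Var(ȳ_str) = Σₕ Wₕ²(1 − fₕ)sₕ²/nₕ with Wₕ = Nₕ/N, N = 24631.
South: Wₕ = 0.49052008; term = 0.49052008²·(1 − 0.14798874)·65/1788 = 0.0074525474.
West: Wₕ = 0.16280297; term = 0.16280297²·(1 − 0.08079800)·241/324 = 0.018122063.
North: Wₕ = 0.34667695; term = 0.34667695²·(1 − 0.18351095)·91.4/1567 = 0.0057237084.
Sum = 0.031298319.

0.0313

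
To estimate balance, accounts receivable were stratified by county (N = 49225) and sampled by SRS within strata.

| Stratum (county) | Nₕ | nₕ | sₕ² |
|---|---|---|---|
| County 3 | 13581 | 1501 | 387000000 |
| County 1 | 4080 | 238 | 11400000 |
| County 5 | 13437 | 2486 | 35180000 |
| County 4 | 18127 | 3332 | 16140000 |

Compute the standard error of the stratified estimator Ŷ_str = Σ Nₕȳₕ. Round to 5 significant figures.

6.8140 × 10^6

Var(Ŷ_str) = Σₕ Nₕ²(1 − fₕ)sₕ²/nₕ.
County 3: 13581²·(1 − 1501/13581)·387000000/1501 = 4.2298889 × 10^13.
County 1: 4080²·(1 − 238/4080)·11400000/238 = 7.5083657 × 10^11.
County 5: 13437²·(1 − 2486/13437)·35180000/2486 = 2.082336 × 10^12.
County 4: 18127²·(1 − 3332/18127)·16140000/3332 = 1.2990906 × 10^12.
Sum = 4.6431152 × 10^13.
SE = √(4.6431152 × 10^13) = 6.8140 × 10^6.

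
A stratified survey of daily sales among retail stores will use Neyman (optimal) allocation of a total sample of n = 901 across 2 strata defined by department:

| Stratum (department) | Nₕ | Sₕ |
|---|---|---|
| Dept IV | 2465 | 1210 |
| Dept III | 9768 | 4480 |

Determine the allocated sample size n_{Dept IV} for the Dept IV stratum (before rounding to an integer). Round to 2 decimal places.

57.49

Neyman allocation: nₕ = n·NₕSₕ / Σⱼ NⱼSⱼ.
Σ NⱼSⱼ = 2465·1210 + 9768·4480 = 4.674329 × 10^7.
n_{Dept IV} = 901·2465·1210 / (4.674329 × 10^7) = 57.49.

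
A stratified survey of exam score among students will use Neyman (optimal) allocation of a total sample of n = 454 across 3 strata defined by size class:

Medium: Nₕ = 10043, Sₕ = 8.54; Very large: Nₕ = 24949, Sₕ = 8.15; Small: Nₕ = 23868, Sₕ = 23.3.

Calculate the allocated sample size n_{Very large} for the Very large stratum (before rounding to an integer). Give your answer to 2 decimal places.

109.22

Neyman allocation: nₕ = n·NₕSₕ / Σⱼ NⱼSⱼ.
Σ NⱼSⱼ = 10043·8.54 + 24949·8.15 + 23868·23.3 = 845225.97.
n_{Very large} = 454·24949·8.15 / 845225.97 = 109.22.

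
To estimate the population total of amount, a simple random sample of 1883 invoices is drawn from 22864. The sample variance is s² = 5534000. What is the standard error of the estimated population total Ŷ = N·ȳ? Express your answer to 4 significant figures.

1.187 × 10^6

Var(Ŷ) = N²·Var(ȳ) = N²·(1 − n/N)·s²/n.
f = 1883/22864 = 0.08235654; Var(ȳ) = 0.91764346·5534000/1883 = 2696.8874.
Var(Ŷ) = 22864² · 2696.8874 = 1.4098316 × 10^12.
SE(Ŷ) = √(1.4098316 × 10^12) = 1.187 × 10^6.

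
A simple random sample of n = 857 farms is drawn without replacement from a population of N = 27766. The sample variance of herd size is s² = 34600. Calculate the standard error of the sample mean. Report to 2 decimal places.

Under SRS without replacement, Var(ȳ) = (1 − f)·s²/n with f = n/N = 857/27766 = 0.03086509.
Var(ȳ) = (1 − 0.03086509)·34600/857 = 0.96913491·40.373396 = 39.127267.
SE(ȳ) = √(39.127267) = 6.26.

6.26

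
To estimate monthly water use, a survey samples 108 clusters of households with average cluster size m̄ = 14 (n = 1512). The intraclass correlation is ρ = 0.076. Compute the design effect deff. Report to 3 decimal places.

deff = 1 + (14 − 1)·0.076 = 1 + 0.988 = 1.988.

1.988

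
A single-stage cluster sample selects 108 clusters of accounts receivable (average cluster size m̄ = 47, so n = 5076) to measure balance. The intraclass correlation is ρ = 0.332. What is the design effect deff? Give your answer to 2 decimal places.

deff = 1 + (47 − 1)·0.332 = 1 + 15.272 = 16.272.

16.27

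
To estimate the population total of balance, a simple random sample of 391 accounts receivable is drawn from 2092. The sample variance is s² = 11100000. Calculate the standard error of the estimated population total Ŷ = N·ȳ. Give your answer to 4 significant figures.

317800

Var(Ŷ) = N²·Var(ȳ) = N²·(1 − n/N)·s²/n.
f = 391/2092 = 0.18690249; Var(ȳ) = 0.81309751·11100000/391 = 23082.819.
Var(Ŷ) = 2092² · 23082.819 = 1.0102113 × 10^11.
SE(Ŷ) = √(1.0102113 × 10^11) = 317800.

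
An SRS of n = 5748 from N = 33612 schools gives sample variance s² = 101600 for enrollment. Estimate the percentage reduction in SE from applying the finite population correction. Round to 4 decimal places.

8.9511

f = n/N = 5748/33612 = 0.17101035.
SE_no-fpc = √(s²/n) = 4.2042494; SE_fpc = √((1−f)s²/n) = 3.8279215.
Ratio = √(1−f) = 0.91048869. Reduction = 100·(1 − 0.91048869) = 8.9511%.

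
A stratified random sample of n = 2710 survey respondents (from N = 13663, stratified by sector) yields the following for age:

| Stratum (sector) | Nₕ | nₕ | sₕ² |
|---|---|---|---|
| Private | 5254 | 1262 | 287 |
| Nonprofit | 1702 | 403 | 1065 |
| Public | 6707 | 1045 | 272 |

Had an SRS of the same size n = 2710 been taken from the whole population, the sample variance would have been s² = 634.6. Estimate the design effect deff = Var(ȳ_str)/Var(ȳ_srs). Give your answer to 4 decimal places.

0.5849

Var(ȳ_str) = Σ Wₕ²(1−fₕ)sₕ²/nₕ with Wₕ = Nₕ/13663:
  Private: (5254/13663)²·(1−1262/5254)·287/1262 = 0.025551183
  Nonprofit: (1702/13663)²·(1−403/1702)·1065/403 = 0.031298328
  Public: (6707/13663)²·(1−1045/6707)·272/1045 = 0.052949108
  → Var(ȳ_str) = 0.10979862.
Var(ȳ_srs) = (1 − 2710/13663)·634.6/2710 = 0.18772313.
deff = 0.10979862 / 0.18772313 = 0.5849.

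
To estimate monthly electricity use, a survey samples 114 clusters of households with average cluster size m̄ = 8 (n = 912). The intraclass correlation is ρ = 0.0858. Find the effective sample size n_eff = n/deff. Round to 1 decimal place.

deff = 1 + (8 − 1)·0.0858 = 1 + 0.6006 = 1.6006.
n_eff = 912 / 1.6006 = 569.8.

569.8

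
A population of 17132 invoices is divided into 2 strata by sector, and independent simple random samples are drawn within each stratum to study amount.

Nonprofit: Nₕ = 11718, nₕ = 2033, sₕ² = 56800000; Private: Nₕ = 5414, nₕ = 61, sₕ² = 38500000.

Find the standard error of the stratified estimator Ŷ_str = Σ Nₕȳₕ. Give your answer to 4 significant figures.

4.633 × 10^6

Var(Ŷ_str) = Σₕ Nₕ²(1 − fₕ)sₕ²/nₕ.
Nonprofit: 11718²·(1 − 2033/11718)·56800000/2033 = 3.1707651 × 10^12.
Private: 5414²·(1 − 61/5414)·38500000/61 = 1.8291377 × 10^13.
Sum = 2.1462142 × 10^13.
SE = √(2.1462142 × 10^13) = 4.633 × 10^6.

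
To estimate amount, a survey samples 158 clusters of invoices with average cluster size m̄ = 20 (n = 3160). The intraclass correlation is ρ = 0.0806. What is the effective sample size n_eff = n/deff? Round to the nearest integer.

deff = 1 + (20 − 1)·0.0806 = 1 + 1.5314 = 2.5314.
n_eff = 3160 / 2.5314 = 1248.

1248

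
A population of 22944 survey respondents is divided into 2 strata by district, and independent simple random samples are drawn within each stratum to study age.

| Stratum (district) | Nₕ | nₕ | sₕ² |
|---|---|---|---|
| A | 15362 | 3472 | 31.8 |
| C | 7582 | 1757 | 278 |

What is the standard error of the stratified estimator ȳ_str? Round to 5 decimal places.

Var(ȳ_str) = Σₕ Wₕ²(1 − fₕ)sₕ²/nₕ with Wₕ = Nₕ/N, N = 22944.
A: Wₕ = 0.66954324; term = 0.66954324²·(1 − 0.22601224)·31.8/3472 = 0.0031778892.
C: Wₕ = 0.33045676; term = 0.33045676²·(1 − 0.23173305)·278/1757 = 0.013274387.
Sum = 0.016452276.
SE = √(0.016452276) = 0.12827.

0.12827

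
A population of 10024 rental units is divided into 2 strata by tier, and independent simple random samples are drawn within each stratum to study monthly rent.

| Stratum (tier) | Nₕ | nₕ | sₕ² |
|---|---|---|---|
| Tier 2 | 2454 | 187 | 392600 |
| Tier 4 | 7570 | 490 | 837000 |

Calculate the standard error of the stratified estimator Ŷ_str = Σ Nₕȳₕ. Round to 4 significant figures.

321300

Var(Ŷ_str) = Σₕ Nₕ²(1 − fₕ)sₕ²/nₕ.
Tier 2: 2454²·(1 − 187/2454)·392600/187 = 1.1679783 × 10^10.
Tier 4: 7570²·(1 − 490/7570)·837000/490 = 9.1550035 × 10^10.
Sum = 1.0322982 × 10^11.
SE = √(1.0322982 × 10^11) = 321300.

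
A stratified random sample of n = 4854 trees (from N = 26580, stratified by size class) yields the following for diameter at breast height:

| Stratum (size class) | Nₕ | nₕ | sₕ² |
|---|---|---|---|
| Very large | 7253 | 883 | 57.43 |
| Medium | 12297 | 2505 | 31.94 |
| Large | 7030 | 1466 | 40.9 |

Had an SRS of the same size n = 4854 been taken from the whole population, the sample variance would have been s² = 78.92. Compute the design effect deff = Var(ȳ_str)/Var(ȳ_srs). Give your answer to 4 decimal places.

0.5998

Var(ȳ_str) = Σ Wₕ²(1−fₕ)sₕ²/nₕ with Wₕ = Nₕ/26580:
  Very large: (7253/26580)²·(1−883/7253)·57.43/883 = 0.0042532927
  Medium: (12297/26580)²·(1−2505/12297)·31.94/2505 = 0.0021731405
  Large: (7030/26580)²·(1−1466/7030)·40.9/1466 = 0.0015446206
  → Var(ȳ_str) = 0.0079710538.
Var(ȳ_srs) = (1 − 4854/26580)·78.92/4854 = 0.013289606.
deff = 0.0079710538 / 0.013289606 = 0.5998.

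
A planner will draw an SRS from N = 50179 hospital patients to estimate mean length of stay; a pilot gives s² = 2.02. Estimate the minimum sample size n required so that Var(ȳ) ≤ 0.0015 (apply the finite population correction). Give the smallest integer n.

Without fpc, n₀ = s²/D = 2.02/0.0015 = 1346.6667.
With fpc, (1 − n/N)·s²/n ≤ D requires n ≥ n₀/(1 + n₀/N) = 1346.6667/(1 + 1346.6667/50179) = 1311.4704.
Rounding up, n = 1312.

1312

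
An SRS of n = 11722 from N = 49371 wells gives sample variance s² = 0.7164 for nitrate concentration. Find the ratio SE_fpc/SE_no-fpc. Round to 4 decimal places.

f = n/N = 11722/49371 = 0.23742683.
SE_no-fpc = √(s²/n) = 0.0078176627; SE_fpc = √((1−f)s²/n) = 0.006826808.
Ratio = √(1−f) = 0.87325436.

0.8733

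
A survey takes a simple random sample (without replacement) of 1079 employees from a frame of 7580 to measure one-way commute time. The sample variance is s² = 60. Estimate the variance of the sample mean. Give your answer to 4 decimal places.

Under SRS without replacement, Var(ȳ) = (1 − f)·s²/n with f = n/N = 1079/7580 = 0.14234828.
Var(ȳ) = (1 − 0.14234828)·60/1079 = 0.85765172·0.055607044 = 0.047691476.

0.0477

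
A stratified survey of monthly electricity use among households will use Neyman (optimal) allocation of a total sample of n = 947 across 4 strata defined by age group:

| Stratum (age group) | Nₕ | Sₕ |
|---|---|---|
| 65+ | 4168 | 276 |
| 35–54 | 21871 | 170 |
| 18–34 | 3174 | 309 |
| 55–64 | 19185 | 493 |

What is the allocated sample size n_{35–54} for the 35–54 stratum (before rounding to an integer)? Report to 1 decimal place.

230.0

Neyman allocation: nₕ = n·NₕSₕ / Σⱼ NⱼSⱼ.
Σ NⱼSⱼ = 4168·276 + 21871·170 + 3174·309 + 19185·493 = 1.5307409 × 10^7.
n_{35–54} = 947·21871·170 / (1.5307409 × 10^7) = 230.0.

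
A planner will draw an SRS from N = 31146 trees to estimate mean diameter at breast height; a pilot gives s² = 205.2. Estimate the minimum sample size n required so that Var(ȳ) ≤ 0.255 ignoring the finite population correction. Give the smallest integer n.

Without fpc, n₀ = s²/D = 205.2/0.255 = 804.7059.
Rounding up, n = 805.

805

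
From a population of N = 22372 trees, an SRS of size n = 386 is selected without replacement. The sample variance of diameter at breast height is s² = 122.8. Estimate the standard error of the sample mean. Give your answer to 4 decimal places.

Under SRS without replacement, Var(ȳ) = (1 − f)·s²/n with f = n/N = 386/22372 = 0.01725371.
Var(ȳ) = (1 − 0.01725371)·122.8/386 = 0.98274629·0.31813472 = 0.31264571.
SE(ȳ) = √(0.31264571) = 0.5591.

0.5591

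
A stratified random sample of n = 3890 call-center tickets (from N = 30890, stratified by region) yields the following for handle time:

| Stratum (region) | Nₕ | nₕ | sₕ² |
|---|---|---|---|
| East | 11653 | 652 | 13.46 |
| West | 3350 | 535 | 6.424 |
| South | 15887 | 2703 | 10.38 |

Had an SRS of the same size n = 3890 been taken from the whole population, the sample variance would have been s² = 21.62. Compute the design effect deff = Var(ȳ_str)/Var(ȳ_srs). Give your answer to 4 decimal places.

0.7689

Var(ȳ_str) = Σ Wₕ²(1−fₕ)sₕ²/nₕ with Wₕ = Nₕ/30890:
  East: (11653/30890)²·(1−652/11653)·13.46/652 = 0.0027735216
  West: (3350/30890)²·(1−535/3350)·6.424/535 = 1.1866951 × 10^-4
  South: (15887/30890)²·(1−2703/15887)·10.38/2703 = 8.4295537 × 10^-4
  → Var(ȳ_str) = 0.0037351465.
Var(ȳ_srs) = (1 − 3890/30890)·21.62/3890 = 0.0048579377.
deff = 0.0037351465 / 0.0048579377 = 0.7689.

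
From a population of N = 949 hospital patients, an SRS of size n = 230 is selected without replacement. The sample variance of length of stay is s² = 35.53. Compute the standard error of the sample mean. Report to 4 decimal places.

Under SRS without replacement, Var(ȳ) = (1 − f)·s²/n with f = n/N = 230/949 = 0.24236038.
Var(ȳ) = (1 − 0.24236038)·35.53/230 = 0.75763962·0.15447826 = 0.11703885.
SE(ȳ) = √(0.11703885) = 0.3421.

0.3421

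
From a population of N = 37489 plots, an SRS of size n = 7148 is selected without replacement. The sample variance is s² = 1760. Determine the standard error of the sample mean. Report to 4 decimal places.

0.4464

Under SRS without replacement, Var(ȳ) = (1 − f)·s²/n with f = n/N = 7148/37489 = 0.19066926.
Var(ȳ) = (1 − 0.19066926)·1760/7148 = 0.80933074·0.24622272 = 0.19927562.
SE(ȳ) = √(0.19927562) = 0.4464.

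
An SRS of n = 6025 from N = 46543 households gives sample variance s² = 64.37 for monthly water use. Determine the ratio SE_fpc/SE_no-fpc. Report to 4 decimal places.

0.9330

f = n/N = 6025/46543 = 0.12945019.
SE_no-fpc = √(s²/n) = 0.10336255; SE_fpc = √((1−f)s²/n) = 0.096440631.
Ratio = √(1−f) = 0.93303259.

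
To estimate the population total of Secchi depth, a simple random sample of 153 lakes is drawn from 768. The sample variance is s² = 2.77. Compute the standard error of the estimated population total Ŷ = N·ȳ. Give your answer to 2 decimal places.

92.47

Var(Ŷ) = N²·Var(ȳ) = N²·(1 − n/N)·s²/n.
f = 153/768 = 0.19921875; Var(ȳ) = 0.80078125·2.77/153 = 0.014497804.
Var(Ŷ) = 768² · 0.014497804 = 8551.1527.
SE(Ŷ) = √(8551.1527) = 92.47.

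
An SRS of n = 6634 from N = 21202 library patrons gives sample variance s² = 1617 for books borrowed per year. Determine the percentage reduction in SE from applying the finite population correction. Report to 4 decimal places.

17.1082

f = n/N = 6634/21202 = 0.31289501.
SE_no-fpc = √(s²/n) = 0.49370472; SE_fpc = √((1−f)s²/n) = 0.40924071.
Ratio = √(1−f) = 0.82891796. Reduction = 100·(1 − 0.82891796) = 17.1082%.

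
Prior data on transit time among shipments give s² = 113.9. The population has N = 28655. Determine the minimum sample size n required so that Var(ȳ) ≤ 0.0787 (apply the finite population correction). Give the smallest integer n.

1378

Without fpc, n₀ = s²/D = 113.9/0.0787 = 1447.2681.
With fpc, (1 − n/N)·s²/n ≤ D requires n ≥ n₀/(1 + n₀/N) = 1447.2681/(1 + 1447.2681/28655) = 1377.6858.
Rounding up, n = 1378.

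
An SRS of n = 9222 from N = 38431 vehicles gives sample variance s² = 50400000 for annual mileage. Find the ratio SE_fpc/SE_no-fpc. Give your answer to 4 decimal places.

0.8718

f = n/N = 9222/38431 = 0.23996253.
SE_no-fpc = √(s²/n) = 73.926936; SE_fpc = √((1−f)s²/n) = 64.449598.
Ratio = √(1−f) = 0.87180128.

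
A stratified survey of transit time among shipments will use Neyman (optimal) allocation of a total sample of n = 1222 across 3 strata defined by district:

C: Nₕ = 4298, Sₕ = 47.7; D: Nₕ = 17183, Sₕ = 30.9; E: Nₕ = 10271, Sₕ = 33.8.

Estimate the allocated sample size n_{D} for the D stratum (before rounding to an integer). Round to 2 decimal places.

Neyman allocation: nₕ = n·NₕSₕ / Σⱼ NⱼSⱼ.
Σ NⱼSⱼ = 4298·47.7 + 17183·30.9 + 10271·33.8 = 1.0831291 × 10^6.
n_{D} = 1222·17183·30.9 / (1.0831291 × 10^6) = 599.03.

599.03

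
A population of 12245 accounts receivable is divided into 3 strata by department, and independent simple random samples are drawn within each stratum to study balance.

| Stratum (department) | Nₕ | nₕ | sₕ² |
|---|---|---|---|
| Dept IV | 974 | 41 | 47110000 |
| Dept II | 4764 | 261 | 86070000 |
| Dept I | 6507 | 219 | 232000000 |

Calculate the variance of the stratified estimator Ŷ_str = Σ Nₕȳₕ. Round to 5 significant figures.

5.1463 × 10^13

Var(Ŷ_str) = Σₕ Nₕ²(1 − fₕ)sₕ²/nₕ.
Dept IV: 974²·(1 − 41/974)·47110000/41 = 1.0441667 × 10^12.
Dept II: 4764²·(1 − 261/4764)·86070000/261 = 7.0743248 × 10^12.
Dept I: 6507²·(1 − 219/6507)·232000000/219 = 4.3344821 × 10^13.
Sum = 5.1463313 × 10^13.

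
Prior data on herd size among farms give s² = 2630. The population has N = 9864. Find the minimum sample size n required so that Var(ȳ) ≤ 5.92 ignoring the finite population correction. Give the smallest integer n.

445

Without fpc, n₀ = s²/D = 2630/5.92 = 444.2568.
Rounding up, n = 445.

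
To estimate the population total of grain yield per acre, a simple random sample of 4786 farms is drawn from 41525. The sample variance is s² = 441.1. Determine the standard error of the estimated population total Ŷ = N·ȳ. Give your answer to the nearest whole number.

Var(Ŷ) = N²·Var(ȳ) = N²·(1 − n/N)·s²/n.
f = 4786/41525 = 0.11525587; Var(ȳ) = 0.88474413·441.1/4786 = 0.08154213.
Var(Ŷ) = 41525² · 0.08154213 = 1.4060518 × 10^8.
SE(Ŷ) = √(1.4060518 × 10^8) = 11858.

11858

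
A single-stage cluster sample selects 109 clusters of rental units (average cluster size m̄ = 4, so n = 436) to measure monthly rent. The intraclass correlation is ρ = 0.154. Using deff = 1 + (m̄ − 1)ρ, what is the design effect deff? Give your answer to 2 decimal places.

deff = 1 + (4 − 1)·0.154 = 1 + 0.462 = 1.462.

1.46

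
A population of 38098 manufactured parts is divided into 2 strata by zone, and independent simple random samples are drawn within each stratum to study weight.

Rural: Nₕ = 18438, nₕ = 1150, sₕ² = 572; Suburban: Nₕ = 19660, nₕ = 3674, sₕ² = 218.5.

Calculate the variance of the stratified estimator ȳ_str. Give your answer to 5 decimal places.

0.12211

Var(ȳ_str) = Σₕ Wₕ²(1 − fₕ)sₕ²/nₕ with Wₕ = Nₕ/N, N = 38098.
Rural: Wₕ = 0.48396241; term = 0.48396241²·(1 − 0.06237119)·572/1150 = 0.10923263.
Suburban: Wₕ = 0.51603759; term = 0.51603759²·(1 − 0.18687691)·218.5/3674 = 0.012877491.
Sum = 0.12211012.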